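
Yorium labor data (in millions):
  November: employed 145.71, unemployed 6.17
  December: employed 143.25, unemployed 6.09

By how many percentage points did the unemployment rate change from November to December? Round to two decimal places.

November: labor force = 145.71 + 6.17 = 151.88; u = 6.17/151.88 = 4.06%.
December: labor force = 143.25 + 6.09 = 149.34; u = 6.09/149.34 = 4.08%.
Change = 4.08% − 4.06% = +0.02 pp.

The unemployment rate changed by +0.02 percentage points.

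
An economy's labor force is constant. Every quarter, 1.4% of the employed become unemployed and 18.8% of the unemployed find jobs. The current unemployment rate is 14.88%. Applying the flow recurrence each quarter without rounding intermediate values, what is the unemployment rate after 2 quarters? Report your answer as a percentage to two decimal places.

With a fixed labor force, u_{t+1} = u_t + s·(1−u_t) − f·u_t = u_t·(1−s−f) + s.
Here 1−s−f = 0.798 and s = 0.014.
u_1 = 0.148800 × 0.798 + 0.014 = 0.132742.
u_2 = 0.132742 × 0.798 + 0.014 = 0.119928.

Unemployment rate after two quarters ≈ 11.99%.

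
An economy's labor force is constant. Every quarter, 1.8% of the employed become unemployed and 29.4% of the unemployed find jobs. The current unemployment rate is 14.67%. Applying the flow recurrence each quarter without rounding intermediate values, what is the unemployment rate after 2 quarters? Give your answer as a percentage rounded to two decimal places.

With a fixed labor force, u_{t+1} = u_t + s·(1−u_t) − f·u_t = u_t·(1−s−f) + s.
Here 1−s−f = 0.688 and s = 0.018.
u_1 = 0.146700 × 0.688 + 0.018 = 0.118930.
u_2 = 0.118930 × 0.688 + 0.018 = 0.099824.

Unemployment rate after two quarters ≈ 9.98%.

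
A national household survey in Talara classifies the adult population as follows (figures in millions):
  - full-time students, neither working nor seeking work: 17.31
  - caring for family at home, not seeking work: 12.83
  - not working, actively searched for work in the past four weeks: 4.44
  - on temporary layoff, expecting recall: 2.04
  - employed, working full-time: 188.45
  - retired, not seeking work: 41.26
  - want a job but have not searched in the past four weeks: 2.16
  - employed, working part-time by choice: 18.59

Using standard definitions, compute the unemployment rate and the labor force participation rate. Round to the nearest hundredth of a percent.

Employed = 188.45 + 18.59 = 207.04 million.
Unemployed = 4.44 + 2.04 = 6.48 million (jobless and actively searching, or on temporary layoff).
Labor force = 207.04 + 6.48 = 213.52 million.
Not in labor force = 17.31 + 12.83 + 41.26 + 2.16 = 73.56 million (those not working and not actively searching are outside the labor force — including those who want a job but have given up searching).
Civilian working-age population = 213.52 + 73.56 = 287.08 million.
Unemployment rate = 6.48 / 213.52 = 3.03%.
Labor force participation rate = 213.52 / 287.08 = 74.38%.

Unemployment rate ≈ 3.03%; labor force participation rate ≈ 74.38%.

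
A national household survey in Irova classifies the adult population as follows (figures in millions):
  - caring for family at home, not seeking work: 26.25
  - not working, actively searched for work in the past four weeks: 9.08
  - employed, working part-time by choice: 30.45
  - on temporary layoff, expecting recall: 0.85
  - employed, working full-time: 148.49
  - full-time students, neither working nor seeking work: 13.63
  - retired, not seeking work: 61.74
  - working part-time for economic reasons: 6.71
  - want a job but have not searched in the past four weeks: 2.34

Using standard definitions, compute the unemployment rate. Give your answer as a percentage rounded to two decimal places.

Employed = 30.45 + 148.49 + 6.71 = 185.65 million (anyone who worked, including part-time for economic reasons, counts as employed).
Unemployed = 9.08 + 0.85 = 9.93 million (jobless and actively searching, or on temporary layoff).
Labor force = 185.65 + 9.93 = 195.58 million.
Unemployment rate = 9.93 / 195.58 = 5.08%.

Unemployment rate ≈ 5.08%.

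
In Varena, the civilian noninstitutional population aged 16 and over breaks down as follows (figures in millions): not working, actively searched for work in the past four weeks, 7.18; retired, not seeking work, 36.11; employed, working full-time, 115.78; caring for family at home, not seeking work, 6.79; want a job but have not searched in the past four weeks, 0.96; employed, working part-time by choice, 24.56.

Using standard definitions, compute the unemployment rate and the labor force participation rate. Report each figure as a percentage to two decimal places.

Unemployment rate ≈ 4.87%; labor force participation rate ≈ 77.08%.

Employed = 115.78 + 24.56 = 140.34 million.
Unemployed = 7.18 million.
Labor force = 140.34 + 7.18 = 147.52 million.
Not in labor force = 36.11 + 6.79 + 0.96 = 43.86 million (those not working and not actively searching are outside the labor force — including those who want a job but have given up searching).
Civilian working-age population = 147.52 + 43.86 = 191.38 million.
Unemployment rate = 7.18 / 147.52 = 4.87%.
Labor force participation rate = 147.52 / 191.38 = 77.08%.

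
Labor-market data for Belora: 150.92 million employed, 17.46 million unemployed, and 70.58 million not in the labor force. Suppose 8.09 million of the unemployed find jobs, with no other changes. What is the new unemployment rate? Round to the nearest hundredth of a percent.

New unemployment rate ≈ 5.56%.

Initially, labor force = 150.92 + 17.46 = 168.38 million, so u = 17.46/168.38 = 10.37%.
After the change, unemployed falls and employed rises by 8.09; labor force unchanged → E = 159.01, U = 9.37, labor force = 168.38 million.
New unemployment rate = 9.37 / 168.38 = 5.56%.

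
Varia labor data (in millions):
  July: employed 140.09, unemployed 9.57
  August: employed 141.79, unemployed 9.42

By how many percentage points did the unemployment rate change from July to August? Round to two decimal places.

July: labor force = 140.09 + 9.57 = 149.66; u = 9.57/149.66 = 6.39%.
August: labor force = 141.79 + 9.42 = 151.21; u = 9.42/151.21 = 6.23%.
Change = 6.23% − 6.39% = −0.16 pp.

The unemployment rate changed by −0.16 percentage points.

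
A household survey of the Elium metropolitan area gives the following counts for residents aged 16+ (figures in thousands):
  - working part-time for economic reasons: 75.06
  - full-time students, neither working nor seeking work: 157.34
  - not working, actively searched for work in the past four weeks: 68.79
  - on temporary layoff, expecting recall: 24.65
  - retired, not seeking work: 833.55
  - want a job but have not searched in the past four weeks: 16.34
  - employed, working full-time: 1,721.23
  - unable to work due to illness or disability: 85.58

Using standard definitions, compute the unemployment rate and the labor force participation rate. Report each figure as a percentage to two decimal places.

Employed = 75.06 + 1,721.23 = 1,796.29 thousand (anyone who worked, including part-time for economic reasons, counts as employed).
Unemployed = 68.79 + 24.65 = 93.44 thousand (jobless and actively searching, or on temporary layoff).
Labor force = 1,796.29 + 93.44 = 1,889.73 thousand.
Not in labor force = 157.34 + 833.55 + 16.34 + 85.58 = 1,092.81 thousand (those not working and not actively searching are outside the labor force — including those who want a job but have given up searching).
Civilian working-age population = 1,889.73 + 1,092.81 = 2,982.54 thousand.
Unemployment rate = 93.44 / 1,889.73 = 4.94%.
Labor force participation rate = 1,889.73 / 2,982.54 = 63.36%.

Unemployment rate ≈ 4.94%; labor force participation rate ≈ 63.36%.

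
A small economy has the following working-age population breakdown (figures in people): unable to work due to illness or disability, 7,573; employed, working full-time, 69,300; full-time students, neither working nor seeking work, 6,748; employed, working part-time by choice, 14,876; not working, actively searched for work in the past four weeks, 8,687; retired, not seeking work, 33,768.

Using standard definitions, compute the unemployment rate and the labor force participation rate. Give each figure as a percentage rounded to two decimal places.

Unemployment rate ≈ 9.35%; labor force participation rate ≈ 65.88%.

Employed = 69,300 + 14,876 = 84,176.
Unemployed = 8,687.
Labor force = 84,176 + 8,687 = 92,863.
Not in labor force = 7,573 + 6,748 + 33,768 = 48,089 (those not working and not actively searching are outside the labor force).
Civilian working-age population = 92,863 + 48,089 = 140,952.
Unemployment rate = 8,687 / 92,863 = 9.35%.
Labor force participation rate = 92,863 / 140,952 = 65.88%.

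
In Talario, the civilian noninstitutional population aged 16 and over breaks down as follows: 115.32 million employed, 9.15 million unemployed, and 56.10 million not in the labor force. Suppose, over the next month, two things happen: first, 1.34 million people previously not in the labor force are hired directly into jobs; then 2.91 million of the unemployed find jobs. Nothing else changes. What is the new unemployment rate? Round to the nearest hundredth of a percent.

New unemployment rate ≈ 4.96%.

Initially, labor force = 115.32 + 9.15 = 124.47 million, so u = 9.15/124.47 = 7.35%.
After the first change, employed and labor force both rise by 1.34; unemployed unchanged → E = 116.66, U = 9.15, labor force = 125.81 million.
After the second change, unemployed falls and employed rises by 2.91; labor force unchanged → E = 119.57, U = 6.24, labor force = 125.81 million.
New unemployment rate = 6.24 / 125.81 = 4.96%.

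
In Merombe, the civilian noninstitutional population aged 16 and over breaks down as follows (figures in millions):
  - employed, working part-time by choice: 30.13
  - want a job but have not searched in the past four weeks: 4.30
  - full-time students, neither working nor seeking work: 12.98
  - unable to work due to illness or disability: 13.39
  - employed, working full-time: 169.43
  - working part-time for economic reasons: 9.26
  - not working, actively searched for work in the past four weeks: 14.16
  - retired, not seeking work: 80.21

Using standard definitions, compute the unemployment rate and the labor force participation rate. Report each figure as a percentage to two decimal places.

Unemployment rate ≈ 6.35%; labor force participation rate ≈ 66.79%.

Employed = 30.13 + 169.43 + 9.26 = 208.82 million (anyone who worked, including part-time for economic reasons, counts as employed).
Unemployed = 14.16 million.
Labor force = 208.82 + 14.16 = 222.98 million.
Not in labor force = 4.30 + 12.98 + 13.39 + 80.21 = 110.88 million (those not working and not actively searching are outside the labor force — including those who want a job but have given up searching).
Civilian working-age population = 222.98 + 110.88 = 333.86 million.
Unemployment rate = 14.16 / 222.98 = 6.35%.
Labor force participation rate = 222.98 / 333.86 = 66.79%.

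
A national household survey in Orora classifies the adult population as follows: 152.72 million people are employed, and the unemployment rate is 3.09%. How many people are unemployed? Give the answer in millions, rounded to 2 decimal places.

About 4.87 million are unemployed.

Let U be the number unemployed. The labor force is E + U, and U/(E+U) = 0.0309.
So U = 0.0309 × 152.72 / (1 − 0.0309) = 4.7190 / 0.9691 ≈ 4.87 million.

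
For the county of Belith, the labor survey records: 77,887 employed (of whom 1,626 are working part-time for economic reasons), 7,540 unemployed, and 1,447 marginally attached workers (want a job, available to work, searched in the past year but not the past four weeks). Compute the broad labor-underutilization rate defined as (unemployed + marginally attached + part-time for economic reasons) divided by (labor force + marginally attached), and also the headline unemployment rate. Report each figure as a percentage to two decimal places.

Labor force = 77,887 + 7,540 = 85,427.
Numerator = 7,540 + 1,447 + 1,626 = 10,613.
Denominator = 85,427 + 1,447 = 86,874.
Broad rate = 10,613 / 86,874 = 12.22%.
Headline unemployment rate = 7,540 / 85,427 = 8.83%.

Broad underutilization rate ≈ 12.22%; headline unemployment rate ≈ 8.83%.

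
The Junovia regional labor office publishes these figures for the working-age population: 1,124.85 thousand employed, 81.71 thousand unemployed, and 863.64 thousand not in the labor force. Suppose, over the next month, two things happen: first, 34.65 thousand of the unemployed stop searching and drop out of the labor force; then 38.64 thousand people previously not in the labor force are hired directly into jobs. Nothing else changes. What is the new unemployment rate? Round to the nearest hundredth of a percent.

Initially, labor force = 1,124.85 + 81.71 = 1,206.56 thousand, so u = 81.71/1,206.56 = 6.77%.
After the first change, unemployed and labor force both fall by 34.65 → E = 1,124.85, U = 47.06, labor force = 1,171.91 thousand.
After the second change, employed and labor force both rise by 38.64; unemployed unchanged → E = 1,163.49, U = 47.06, labor force = 1,210.55 thousand.
New unemployment rate = 47.06 / 1,210.55 = 3.89%.

New unemployment rate ≈ 3.89%.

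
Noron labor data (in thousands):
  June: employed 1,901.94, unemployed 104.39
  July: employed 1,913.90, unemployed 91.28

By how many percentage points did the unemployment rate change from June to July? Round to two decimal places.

June: labor force = 1,901.94 + 104.39 = 2,006.33; u = 104.39/2,006.33 = 5.20%.
July: labor force = 1,913.90 + 91.28 = 2,005.18; u = 91.28/2,005.18 = 4.55%.
Change = 4.55% − 5.20% = −0.65 pp.

The unemployment rate changed by −0.65 percentage points.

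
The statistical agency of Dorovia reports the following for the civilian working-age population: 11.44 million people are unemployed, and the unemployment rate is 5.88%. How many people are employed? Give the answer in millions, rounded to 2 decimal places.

About 183.12 million are employed.

Labor force = U / u = 11.44 / 0.0588 ≈ 194.56 million.
Employed = labor force − unemployed = 194.56 − 11.44 = 183.12 million.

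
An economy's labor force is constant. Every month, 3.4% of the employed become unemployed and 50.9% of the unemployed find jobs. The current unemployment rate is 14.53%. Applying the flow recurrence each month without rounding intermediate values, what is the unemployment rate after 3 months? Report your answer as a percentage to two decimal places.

With a fixed labor force, u_{t+1} = u_t + s·(1−u_t) − f·u_t = u_t·(1−s−f) + s.
Here 1−s−f = 0.457 and s = 0.034.
u_1 = 0.145300 × 0.457 + 0.034 = 0.100402.
u_2 = 0.100402 × 0.457 + 0.034 = 0.079884.
u_3 = 0.079884 × 0.457 + 0.034 = 0.070507.

Unemployment rate after three months ≈ 7.05%.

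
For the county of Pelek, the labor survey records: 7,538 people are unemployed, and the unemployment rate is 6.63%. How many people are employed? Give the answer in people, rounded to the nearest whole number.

About 106,157 are employed.

Labor force = U / u = 7,538 / 0.0663 ≈ 113,695.
Employed = labor force − unemployed = 113,695 − 7,538 = 106,157.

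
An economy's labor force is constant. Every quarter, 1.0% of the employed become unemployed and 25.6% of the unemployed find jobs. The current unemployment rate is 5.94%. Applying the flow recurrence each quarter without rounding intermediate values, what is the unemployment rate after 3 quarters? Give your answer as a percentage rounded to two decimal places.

With a fixed labor force, u_{t+1} = u_t + s·(1−u_t) − f·u_t = u_t·(1−s−f) + s.
Here 1−s−f = 0.734 and s = 0.010.
u_1 = 0.059400 × 0.734 + 0.010 = 0.053600.
u_2 = 0.053600 × 0.734 + 0.010 = 0.049342.
u_3 = 0.049342 × 0.734 + 0.010 = 0.046217.

Unemployment rate after three quarters ≈ 4.62%.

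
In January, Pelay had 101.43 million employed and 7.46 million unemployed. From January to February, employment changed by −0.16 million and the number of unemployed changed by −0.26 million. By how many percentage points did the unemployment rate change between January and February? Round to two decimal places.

January: labor force = 101.43 + 7.46 = 108.89; u = 7.46/108.89 = 6.85%.
February: labor force = 101.27 + 7.20 = 108.47; u = 7.20/108.47 = 6.64%.
Change = 6.64% − 6.85% = −0.21 pp.

The unemployment rate changed by −0.21 percentage points.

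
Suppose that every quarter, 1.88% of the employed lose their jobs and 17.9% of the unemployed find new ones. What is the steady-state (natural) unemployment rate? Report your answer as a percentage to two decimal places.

At steady state the flows balance: s·E = f·U, so U/(E+U) = s/(s+f).
u* = 1.88 / (1.88 + 17.9) = 1.88 / 19.78 = 9.50%.

Steady-state unemployment rate ≈ 9.50%.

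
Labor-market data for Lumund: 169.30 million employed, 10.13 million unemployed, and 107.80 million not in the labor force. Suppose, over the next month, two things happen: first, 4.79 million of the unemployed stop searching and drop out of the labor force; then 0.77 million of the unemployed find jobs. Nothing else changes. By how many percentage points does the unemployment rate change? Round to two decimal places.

Initially, labor force = 169.30 + 10.13 = 179.43 million, so u = 10.13/179.43 = 5.65%.
After the first change, unemployed and labor force both fall by 4.79 → E = 169.30, U = 5.34, labor force = 174.64 million.
After the second change, unemployed falls and employed rises by 0.77; labor force unchanged → E = 170.07, U = 4.57, labor force = 174.64 million.
New unemployment rate = 4.57 / 174.64 = 2.62%.
Change = 2.62% − 5.65% = −3.03 percentage points.

The unemployment rate changes by −3.03 percentage points.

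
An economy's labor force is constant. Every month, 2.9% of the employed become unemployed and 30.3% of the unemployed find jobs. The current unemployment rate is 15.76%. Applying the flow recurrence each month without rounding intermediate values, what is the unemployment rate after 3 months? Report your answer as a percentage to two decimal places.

With a fixed labor force, u_{t+1} = u_t + s·(1−u_t) − f·u_t = u_t·(1−s−f) + s.
Here 1−s−f = 0.668 and s = 0.029.
u_1 = 0.157600 × 0.668 + 0.029 = 0.134277.
u_2 = 0.134277 × 0.668 + 0.029 = 0.118697.
u_3 = 0.118697 × 0.668 + 0.029 = 0.108290.

Unemployment rate after three months ≈ 10.83%.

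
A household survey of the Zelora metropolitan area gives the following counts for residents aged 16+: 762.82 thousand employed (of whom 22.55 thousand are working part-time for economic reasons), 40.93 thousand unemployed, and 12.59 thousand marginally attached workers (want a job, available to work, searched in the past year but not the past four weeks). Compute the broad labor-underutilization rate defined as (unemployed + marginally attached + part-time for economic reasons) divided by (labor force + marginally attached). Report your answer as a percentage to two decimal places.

Labor force = 762.82 + 40.93 = 803.75 thousand.
Numerator = 40.93 + 12.59 + 22.55 = 76.07 thousand.
Denominator = 803.75 + 12.59 = 816.34 thousand.
Broad rate = 76.07 / 816.34 = 9.32%.

Broad underutilization rate ≈ 9.32%.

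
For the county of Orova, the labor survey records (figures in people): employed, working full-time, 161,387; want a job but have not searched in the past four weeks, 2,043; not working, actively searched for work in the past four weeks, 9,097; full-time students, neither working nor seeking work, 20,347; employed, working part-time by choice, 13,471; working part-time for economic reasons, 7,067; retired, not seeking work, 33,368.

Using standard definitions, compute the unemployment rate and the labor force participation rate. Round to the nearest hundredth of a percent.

Unemployment rate ≈ 4.76%; labor force participation rate ≈ 77.41%.

Employed = 161,387 + 13,471 + 7,067 = 181,925 (anyone who worked, including part-time for economic reasons, counts as employed).
Unemployed = 9,097.
Labor force = 181,925 + 9,097 = 191,022.
Not in labor force = 2,043 + 20,347 + 33,368 = 55,758 (those not working and not actively searching are outside the labor force — including those who want a job but have given up searching).
Civilian working-age population = 191,022 + 55,758 = 246,780.
Unemployment rate = 9,097 / 191,022 = 4.76%.
Labor force participation rate = 191,022 / 246,780 = 77.41%.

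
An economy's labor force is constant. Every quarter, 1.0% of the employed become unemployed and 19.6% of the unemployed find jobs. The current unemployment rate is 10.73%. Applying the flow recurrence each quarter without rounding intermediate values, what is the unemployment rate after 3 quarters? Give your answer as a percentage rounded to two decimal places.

Unemployment rate after three quarters ≈ 7.80%.

With a fixed labor force, u_{t+1} = u_t + s·(1−u_t) − f·u_t = u_t·(1−s−f) + s.
Here 1−s−f = 0.794 and s = 0.010.
u_1 = 0.107300 × 0.794 + 0.010 = 0.095196.
u_2 = 0.095196 × 0.794 + 0.010 = 0.085586.
u_3 = 0.085586 × 0.794 + 0.010 = 0.077955.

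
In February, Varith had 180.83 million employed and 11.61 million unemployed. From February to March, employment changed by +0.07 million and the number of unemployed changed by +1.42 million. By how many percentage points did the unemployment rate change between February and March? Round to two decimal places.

February: labor force = 180.83 + 11.61 = 192.44; u = 11.61/192.44 = 6.03%.
March: labor force = 180.90 + 13.03 = 193.93; u = 13.03/193.93 = 6.72%.
Change = 6.72% − 6.03% = +0.69 pp.

The unemployment rate changed by +0.69 percentage points.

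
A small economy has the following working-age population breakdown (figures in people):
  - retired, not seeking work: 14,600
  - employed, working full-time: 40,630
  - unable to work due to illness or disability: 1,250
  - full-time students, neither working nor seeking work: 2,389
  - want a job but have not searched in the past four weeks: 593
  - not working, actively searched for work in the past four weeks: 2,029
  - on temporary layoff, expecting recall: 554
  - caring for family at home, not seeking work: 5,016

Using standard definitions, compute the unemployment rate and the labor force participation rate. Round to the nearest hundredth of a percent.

Unemployment rate ≈ 5.98%; labor force participation rate ≈ 64.44%.

Employed = 40,630.
Unemployed = 2,029 + 554 = 2,583 (jobless and actively searching, or on temporary layoff).
Labor force = 40,630 + 2,583 = 43,213.
Not in labor force = 14,600 + 1,250 + 2,389 + 593 + 5,016 = 23,848 (those not working and not actively searching are outside the labor force — including those who want a job but have given up searching).
Civilian working-age population = 43,213 + 23,848 = 67,061.
Unemployment rate = 2,583 / 43,213 = 5.98%.
Labor force participation rate = 43,213 / 67,061 = 64.44%.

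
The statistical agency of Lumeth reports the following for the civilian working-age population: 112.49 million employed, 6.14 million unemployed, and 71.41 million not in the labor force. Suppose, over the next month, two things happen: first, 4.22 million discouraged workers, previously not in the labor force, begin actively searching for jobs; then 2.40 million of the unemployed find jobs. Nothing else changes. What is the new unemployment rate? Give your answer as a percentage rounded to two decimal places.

Initially, labor force = 112.49 + 6.14 = 118.63 million, so u = 6.14/118.63 = 5.18%.
After the first change, unemployed and labor force both rise by 4.22 → E = 112.49, U = 10.36, labor force = 122.85 million.
After the second change, unemployed falls and employed rises by 2.40; labor force unchanged → E = 114.89, U = 7.96, labor force = 122.85 million.
New unemployment rate = 7.96 / 122.85 = 6.48%.

New unemployment rate ≈ 6.48%.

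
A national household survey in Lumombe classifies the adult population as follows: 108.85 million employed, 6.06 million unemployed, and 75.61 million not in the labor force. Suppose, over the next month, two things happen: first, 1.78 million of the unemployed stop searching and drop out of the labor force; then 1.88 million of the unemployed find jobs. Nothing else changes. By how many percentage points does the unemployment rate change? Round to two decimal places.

The unemployment rate changes by −3.15 percentage points.

Initially, labor force = 108.85 + 6.06 = 114.91 million, so u = 6.06/114.91 = 5.27%.
After the first change, unemployed and labor force both fall by 1.78 → E = 108.85, U = 4.28, labor force = 113.13 million.
After the second change, unemployed falls and employed rises by 1.88; labor force unchanged → E = 110.73, U = 2.40, labor force = 113.13 million.
New unemployment rate = 2.40 / 113.13 = 2.12%.
Change = 2.12% − 5.27% = −3.15 percentage points.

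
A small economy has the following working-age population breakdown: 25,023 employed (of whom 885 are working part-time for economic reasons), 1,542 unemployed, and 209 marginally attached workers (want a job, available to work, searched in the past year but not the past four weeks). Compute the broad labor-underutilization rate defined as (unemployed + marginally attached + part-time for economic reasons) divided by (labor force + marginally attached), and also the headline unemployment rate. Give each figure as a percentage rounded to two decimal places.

Labor force = 25,023 + 1,542 = 26,565.
Numerator = 1,542 + 209 + 885 = 2,636.
Denominator = 26,565 + 209 = 26,774.
Broad rate = 2,636 / 26,774 = 9.85%.
Headline unemployment rate = 1,542 / 26,565 = 5.80%.

Broad underutilization rate ≈ 9.85%; headline unemployment rate ≈ 5.80%.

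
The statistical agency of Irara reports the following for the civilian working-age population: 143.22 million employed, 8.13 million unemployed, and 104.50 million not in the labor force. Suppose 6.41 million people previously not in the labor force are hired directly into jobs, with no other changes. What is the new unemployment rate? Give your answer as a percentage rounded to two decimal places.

Initially, labor force = 143.22 + 8.13 = 151.35 million, so u = 8.13/151.35 = 5.37%.
After the change, employed and labor force both rise by 6.41; unemployed unchanged → E = 149.63, U = 8.13, labor force = 157.76 million.
New unemployment rate = 8.13 / 157.76 = 5.15%.

New unemployment rate ≈ 5.15%.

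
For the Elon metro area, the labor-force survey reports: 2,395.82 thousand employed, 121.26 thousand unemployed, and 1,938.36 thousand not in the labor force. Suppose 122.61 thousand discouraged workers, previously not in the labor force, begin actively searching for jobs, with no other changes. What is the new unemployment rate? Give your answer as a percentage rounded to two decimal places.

Initially, labor force = 2,395.82 + 121.26 = 2,517.08 thousand, so u = 121.26/2,517.08 = 4.82%.
After the change, unemployed and labor force both rise by 122.61 → E = 2,395.82, U = 243.87, labor force = 2,639.69 thousand.
New unemployment rate = 243.87 / 2,639.69 = 9.24%.

New unemployment rate ≈ 9.24%.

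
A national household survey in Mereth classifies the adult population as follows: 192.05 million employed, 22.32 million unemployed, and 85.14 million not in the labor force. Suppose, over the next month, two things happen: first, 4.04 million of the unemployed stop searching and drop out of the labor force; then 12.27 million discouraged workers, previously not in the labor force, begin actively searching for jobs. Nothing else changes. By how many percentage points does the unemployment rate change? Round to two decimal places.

Initially, labor force = 192.05 + 22.32 = 214.37 million, so u = 22.32/214.37 = 10.41%.
After the first change, unemployed and labor force both fall by 4.04 → E = 192.05, U = 18.28, labor force = 210.33 million.
After the second change, unemployed and labor force both rise by 12.27 → E = 192.05, U = 30.55, labor force = 222.60 million.
New unemployment rate = 30.55 / 222.60 = 13.72%.
Change = 13.72% − 10.41% = +3.31 percentage points.

The unemployment rate changes by +3.31 percentage points.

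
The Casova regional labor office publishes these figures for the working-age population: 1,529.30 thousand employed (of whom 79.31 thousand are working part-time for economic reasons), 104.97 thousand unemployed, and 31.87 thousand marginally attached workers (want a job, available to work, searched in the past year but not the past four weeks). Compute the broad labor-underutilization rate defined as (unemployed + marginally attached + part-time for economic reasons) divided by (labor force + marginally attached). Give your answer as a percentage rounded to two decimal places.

Broad underutilization rate ≈ 12.97%.

Labor force = 1,529.30 + 104.97 = 1,634.27 thousand.
Numerator = 104.97 + 31.87 + 79.31 = 216.15 thousand.
Denominator = 1,634.27 + 31.87 = 1,666.14 thousand.
Broad rate = 216.15 / 1,666.14 = 12.97%.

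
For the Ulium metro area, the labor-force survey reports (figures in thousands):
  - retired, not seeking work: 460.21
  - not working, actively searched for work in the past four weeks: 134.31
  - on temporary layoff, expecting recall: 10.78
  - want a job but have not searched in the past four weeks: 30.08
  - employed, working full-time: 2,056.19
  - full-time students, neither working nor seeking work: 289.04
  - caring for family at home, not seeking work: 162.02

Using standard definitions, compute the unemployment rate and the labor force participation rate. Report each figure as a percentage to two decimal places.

Unemployment rate ≈ 6.59%; labor force participation rate ≈ 70.05%.

Employed = 2,056.19 thousand.
Unemployed = 134.31 + 10.78 = 145.09 thousand (jobless and actively searching, or on temporary layoff).
Labor force = 2,056.19 + 145.09 = 2,201.28 thousand.
Not in labor force = 460.21 + 30.08 + 289.04 + 162.02 = 941.35 thousand (those not working and not actively searching are outside the labor force — including those who want a job but have given up searching).
Civilian working-age population = 2,201.28 + 941.35 = 3,142.63 thousand.
Unemployment rate = 145.09 / 2,201.28 = 6.59%.
Labor force participation rate = 2,201.28 / 3,142.63 = 70.05%.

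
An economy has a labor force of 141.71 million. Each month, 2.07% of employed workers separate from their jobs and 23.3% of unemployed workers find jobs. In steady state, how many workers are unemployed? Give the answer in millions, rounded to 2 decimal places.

Steady-state unemployment rate u* = s/(s+f) = 2.07/(2.07+23.3) = 0.081592.
Unemployed = u* × labor force = 0.081592 × 141.71 ≈ 11.56 million.

About 11.56 million are unemployed in steady state.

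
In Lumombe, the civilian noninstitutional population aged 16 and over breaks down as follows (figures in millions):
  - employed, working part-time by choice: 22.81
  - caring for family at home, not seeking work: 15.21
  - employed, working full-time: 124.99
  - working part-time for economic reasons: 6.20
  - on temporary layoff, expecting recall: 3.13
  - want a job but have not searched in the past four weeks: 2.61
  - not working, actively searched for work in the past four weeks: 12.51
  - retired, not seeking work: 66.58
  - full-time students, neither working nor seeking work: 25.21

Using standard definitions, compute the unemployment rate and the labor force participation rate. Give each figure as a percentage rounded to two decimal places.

Employed = 22.81 + 124.99 + 6.20 = 154.00 million (anyone who worked, including part-time for economic reasons, counts as employed).
Unemployed = 3.13 + 12.51 = 15.64 million (jobless and actively searching, or on temporary layoff).
Labor force = 154.00 + 15.64 = 169.64 million.
Not in labor force = 15.21 + 2.61 + 66.58 + 25.21 = 109.61 million (those not working and not actively searching are outside the labor force — including those who want a job but have given up searching).
Civilian working-age population = 169.64 + 109.61 = 279.25 million.
Unemployment rate = 15.64 / 169.64 = 9.22%.
Labor force participation rate = 169.64 / 279.25 = 60.75%.

Unemployment rate ≈ 9.22%; labor force participation rate ≈ 60.75%.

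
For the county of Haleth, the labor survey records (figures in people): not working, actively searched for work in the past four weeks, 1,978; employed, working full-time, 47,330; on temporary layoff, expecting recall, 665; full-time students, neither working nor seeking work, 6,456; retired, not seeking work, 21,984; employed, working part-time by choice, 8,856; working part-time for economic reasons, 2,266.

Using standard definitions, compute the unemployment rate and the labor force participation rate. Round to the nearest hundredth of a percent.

Employed = 47,330 + 8,856 + 2,266 = 58,452 (anyone who worked, including part-time for economic reasons, counts as employed).
Unemployed = 1,978 + 665 = 2,643 (jobless and actively searching, or on temporary layoff).
Labor force = 58,452 + 2,643 = 61,095.
Not in labor force = 6,456 + 21,984 = 28,440 (those not working and not actively searching are outside the labor force).
Civilian working-age population = 61,095 + 28,440 = 89,535.
Unemployment rate = 2,643 / 61,095 = 4.33%.
Labor force participation rate = 61,095 / 89,535 = 68.24%.

Unemployment rate ≈ 4.33%; labor force participation rate ≈ 68.24%.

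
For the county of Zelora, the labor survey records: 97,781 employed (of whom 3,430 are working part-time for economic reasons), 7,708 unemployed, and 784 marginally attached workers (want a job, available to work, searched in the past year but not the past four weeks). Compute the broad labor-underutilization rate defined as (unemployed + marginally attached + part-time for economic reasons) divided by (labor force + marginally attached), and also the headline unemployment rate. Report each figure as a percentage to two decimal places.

Broad underutilization rate ≈ 11.22%; headline unemployment rate ≈ 7.31%.

Labor force = 97,781 + 7,708 = 105,489.
Numerator = 7,708 + 784 + 3,430 = 11,922.
Denominator = 105,489 + 784 = 106,273.
Broad rate = 11,922 / 106,273 = 11.22%.
Headline unemployment rate = 7,708 / 105,489 = 7.31%.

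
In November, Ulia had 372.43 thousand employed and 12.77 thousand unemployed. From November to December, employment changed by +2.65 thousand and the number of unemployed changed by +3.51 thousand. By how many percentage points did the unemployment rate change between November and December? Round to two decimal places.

The unemployment rate changed by +0.84 percentage points.

November: labor force = 372.43 + 12.77 = 385.20; u = 12.77/385.20 = 3.32%.
December: labor force = 375.08 + 16.28 = 391.36; u = 16.28/391.36 = 4.16%.
Change = 4.16% − 3.32% = +0.84 pp.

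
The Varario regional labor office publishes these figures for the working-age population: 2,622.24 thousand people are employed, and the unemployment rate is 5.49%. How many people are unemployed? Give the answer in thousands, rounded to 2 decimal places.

About 152.32 thousand are unemployed.

Let U be the number unemployed. The labor force is E + U, and U/(E+U) = 0.0549.
So U = 0.0549 × 2,622.24 / (1 − 0.0549) = 143.9610 / 0.9451 ≈ 152.32 thousand.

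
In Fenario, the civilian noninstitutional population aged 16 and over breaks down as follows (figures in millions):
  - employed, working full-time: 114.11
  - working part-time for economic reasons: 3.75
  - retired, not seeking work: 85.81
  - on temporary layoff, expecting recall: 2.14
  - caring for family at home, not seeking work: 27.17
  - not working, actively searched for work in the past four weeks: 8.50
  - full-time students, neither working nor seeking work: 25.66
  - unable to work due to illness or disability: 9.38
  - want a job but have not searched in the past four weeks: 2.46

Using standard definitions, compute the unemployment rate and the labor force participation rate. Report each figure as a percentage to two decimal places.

Unemployment rate ≈ 8.28%; labor force participation rate ≈ 46.06%.

Employed = 114.11 + 3.75 = 117.86 million (anyone who worked, including part-time for economic reasons, counts as employed).
Unemployed = 2.14 + 8.50 = 10.64 million (jobless and actively searching, or on temporary layoff).
Labor force = 117.86 + 10.64 = 128.50 million.
Not in labor force = 85.81 + 27.17 + 25.66 + 9.38 + 2.46 = 150.48 million (those not working and not actively searching are outside the labor force — including those who want a job but have given up searching).
Civilian working-age population = 128.50 + 150.48 = 278.98 million.
Unemployment rate = 10.64 / 128.50 = 8.28%.
Labor force participation rate = 128.50 / 278.98 = 46.06%.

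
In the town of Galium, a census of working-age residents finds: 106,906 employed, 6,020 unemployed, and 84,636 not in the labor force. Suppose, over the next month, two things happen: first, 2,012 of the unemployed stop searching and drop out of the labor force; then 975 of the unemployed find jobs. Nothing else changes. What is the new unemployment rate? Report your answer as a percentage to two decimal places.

New unemployment rate ≈ 2.73%.

Initially, labor force = 106,906 + 6,020 = 112,926, so u = 6,020/112,926 = 5.33%.
After the first change, unemployed and labor force both fall by 2,012 → E = 106,906, U = 4,008, labor force = 110,914.
After the second change, unemployed falls and employed rises by 975; labor force unchanged → E = 107,881, U = 3,033, labor force = 110,914.
New unemployment rate = 3,033 / 110,914 = 2.73%.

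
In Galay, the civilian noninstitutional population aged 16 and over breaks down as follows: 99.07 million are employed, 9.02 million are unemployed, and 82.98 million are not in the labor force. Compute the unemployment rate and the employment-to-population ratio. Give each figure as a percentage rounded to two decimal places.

Labor force = employed + unemployed = 99.07 + 9.02 = 108.09 million.
Working-age population = 108.09 + 82.98 = 191.07 million.
Unemployment rate = 9.02 / 108.09 = 8.34%.
Employment-population ratio = 99.07 / 191.07 = 51.85%.

Unemployment rate ≈ 8.34%; employment-population ratio ≈ 51.85%.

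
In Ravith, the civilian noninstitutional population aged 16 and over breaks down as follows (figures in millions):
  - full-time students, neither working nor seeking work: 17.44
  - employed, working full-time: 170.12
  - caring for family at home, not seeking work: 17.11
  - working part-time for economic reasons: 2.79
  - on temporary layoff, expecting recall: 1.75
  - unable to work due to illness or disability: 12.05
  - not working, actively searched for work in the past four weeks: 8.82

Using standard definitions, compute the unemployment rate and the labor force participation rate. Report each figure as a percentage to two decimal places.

Unemployment rate ≈ 5.76%; labor force participation rate ≈ 79.75%.

Employed = 170.12 + 2.79 = 172.91 million (anyone who worked, including part-time for economic reasons, counts as employed).
Unemployed = 1.75 + 8.82 = 10.57 million (jobless and actively searching, or on temporary layoff).
Labor force = 172.91 + 10.57 = 183.48 million.
Not in labor force = 17.44 + 17.11 + 12.05 = 46.60 million (those not working and not actively searching are outside the labor force).
Civilian working-age population = 183.48 + 46.60 = 230.08 million.
Unemployment rate = 10.57 / 183.48 = 5.76%.
Labor force participation rate = 183.48 / 230.08 = 79.75%.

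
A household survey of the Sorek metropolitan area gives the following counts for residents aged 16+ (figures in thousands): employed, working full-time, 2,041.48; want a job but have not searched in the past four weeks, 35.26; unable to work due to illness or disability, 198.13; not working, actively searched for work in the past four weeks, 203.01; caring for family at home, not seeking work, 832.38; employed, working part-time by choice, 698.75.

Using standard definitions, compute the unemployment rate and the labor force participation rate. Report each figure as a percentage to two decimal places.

Unemployment rate ≈ 6.90%; labor force participation rate ≈ 73.42%.

Employed = 2,041.48 + 698.75 = 2,740.23 thousand.
Unemployed = 203.01 thousand.
Labor force = 2,740.23 + 203.01 = 2,943.24 thousand.
Not in labor force = 35.26 + 198.13 + 832.38 = 1,065.77 thousand (those not working and not actively searching are outside the labor force — including those who want a job but have given up searching).
Civilian working-age population = 2,943.24 + 1,065.77 = 4,009.01 thousand.
Unemployment rate = 203.01 / 2,943.24 = 6.90%.
Labor force participation rate = 2,943.24 / 4,009.01 = 73.42%.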